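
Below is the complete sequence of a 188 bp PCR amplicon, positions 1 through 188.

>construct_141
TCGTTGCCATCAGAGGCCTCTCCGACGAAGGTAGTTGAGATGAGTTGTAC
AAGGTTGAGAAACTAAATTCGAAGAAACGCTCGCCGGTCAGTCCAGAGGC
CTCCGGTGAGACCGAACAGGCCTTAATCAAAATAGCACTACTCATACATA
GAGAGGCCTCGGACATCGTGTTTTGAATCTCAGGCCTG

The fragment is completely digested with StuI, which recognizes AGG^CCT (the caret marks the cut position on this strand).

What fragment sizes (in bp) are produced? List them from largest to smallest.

StuI sites (AGGCCT) start at positions 14, 97, 118, 154, 182.
StuI cuts after base 3 of each site, so after positions 16, 99, 120, 156, 184.
Linear molecule, 5 cuts → 6 fragments:
  1–16 → 16 bp
  17–99 → 83 bp
  100–120 → 21 bp
  121–156 → 36 bp
  157–184 → 28 bp
  185–188 → 4 bp
Sorted largest to smallest: 83, 36, 28, 21, 16, 4 bp.

83, 36, 28, 21, 16, 4 bp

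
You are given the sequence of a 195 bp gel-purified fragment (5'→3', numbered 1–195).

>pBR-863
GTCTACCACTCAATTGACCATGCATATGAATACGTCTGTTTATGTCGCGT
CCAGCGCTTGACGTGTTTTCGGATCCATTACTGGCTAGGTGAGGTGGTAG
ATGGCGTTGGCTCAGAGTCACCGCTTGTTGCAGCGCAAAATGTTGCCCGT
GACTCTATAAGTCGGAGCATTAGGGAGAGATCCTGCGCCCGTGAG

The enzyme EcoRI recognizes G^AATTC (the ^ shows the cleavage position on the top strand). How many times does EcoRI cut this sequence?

0

No occurrence of GAATTC is present in the sequence.
EcoRI does not cut: 0 sites.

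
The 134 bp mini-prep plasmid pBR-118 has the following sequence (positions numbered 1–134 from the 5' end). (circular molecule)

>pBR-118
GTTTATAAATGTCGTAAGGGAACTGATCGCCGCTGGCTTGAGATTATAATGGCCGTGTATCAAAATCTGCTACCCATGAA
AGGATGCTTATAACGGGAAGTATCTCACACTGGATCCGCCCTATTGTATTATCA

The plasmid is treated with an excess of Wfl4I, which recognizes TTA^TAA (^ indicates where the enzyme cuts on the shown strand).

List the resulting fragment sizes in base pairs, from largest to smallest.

49, 44, 41 bp

Wfl4I sites (TTATAA) start at positions 3, 44, 88.
Wfl4I cuts after base 3 of each site, so after positions 5, 46, 90.
Circular molecule, 3 cuts → 3 fragments:
  6–46 → 41 bp
  47–90 → 44 bp
  91–134 then 1–5 → 44 + 5 = 49 bp
Sorted largest to smallest: 49, 44, 41 bp.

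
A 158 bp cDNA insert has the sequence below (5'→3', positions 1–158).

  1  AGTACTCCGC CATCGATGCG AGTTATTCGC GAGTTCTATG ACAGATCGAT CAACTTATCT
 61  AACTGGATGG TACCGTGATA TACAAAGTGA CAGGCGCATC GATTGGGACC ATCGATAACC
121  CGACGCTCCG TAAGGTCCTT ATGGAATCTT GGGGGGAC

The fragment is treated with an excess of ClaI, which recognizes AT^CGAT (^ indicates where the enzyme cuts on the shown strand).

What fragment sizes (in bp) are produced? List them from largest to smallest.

ClaI sites (ATCGAT) start at positions 12, 45, 98, 111.
ClaI cuts after base 2 of each site, so after positions 13, 46, 99, 112.
Linear molecule, 4 cuts → 5 fragments:
  1–13 → 13 bp
  14–46 → 33 bp
  47–99 → 53 bp
  100–112 → 13 bp
  113–158 → 46 bp
Sorted largest to smallest: 53, 46, 33, 13, 13 bp.

53, 46, 33, 13, 13 bp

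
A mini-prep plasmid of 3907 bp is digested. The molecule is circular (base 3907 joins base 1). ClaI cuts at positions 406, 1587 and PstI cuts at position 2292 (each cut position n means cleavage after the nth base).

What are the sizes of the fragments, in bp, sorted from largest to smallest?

Combined cut positions (sorted): 406, 1587, 2292.
Circular molecule, 3 cuts → 3 fragments:
  1587 − 406 = 1181 bp
  2292 − 1587 = 705 bp
  wrap: 3907 − 2292 + 406 = 2021 bp
Sorted largest to smallest: 2021, 1181, 705 bp.

2021, 1181, 705 bp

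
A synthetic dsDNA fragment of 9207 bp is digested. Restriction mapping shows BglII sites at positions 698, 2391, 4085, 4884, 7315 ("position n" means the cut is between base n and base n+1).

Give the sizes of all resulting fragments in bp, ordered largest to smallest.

Linear molecule, 5 cuts → 6 fragments:
  698 − 0 = 698 bp
  2391 − 698 = 1693 bp
  4085 − 2391 = 1694 bp
  4884 − 4085 = 799 bp
  7315 − 4884 = 2431 bp
  9207 − 7315 = 1892 bp
Sorted largest to smallest: 2431, 1892, 1694, 1693, 799, 698 bp.

2431, 1892, 1694, 1693, 799, 698 bp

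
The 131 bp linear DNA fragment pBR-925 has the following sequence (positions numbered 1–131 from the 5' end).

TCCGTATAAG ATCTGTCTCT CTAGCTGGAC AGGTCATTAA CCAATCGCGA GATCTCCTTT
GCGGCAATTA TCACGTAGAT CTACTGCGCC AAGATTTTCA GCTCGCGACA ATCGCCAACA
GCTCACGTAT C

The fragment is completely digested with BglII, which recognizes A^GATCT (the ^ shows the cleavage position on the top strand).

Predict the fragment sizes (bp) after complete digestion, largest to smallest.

BglII sites (AGATCT) start at positions 9, 50, 77.
BglII cuts after the first base of each site, so after positions 9, 50, 77.
Linear molecule, 3 cuts → 4 fragments:
  1–9 → 9 bp
  10–50 → 41 bp
  51–77 → 27 bp
  78–131 → 54 bp
Sorted largest to smallest: 54, 41, 27, 9 bp.

54, 41, 27, 9 bp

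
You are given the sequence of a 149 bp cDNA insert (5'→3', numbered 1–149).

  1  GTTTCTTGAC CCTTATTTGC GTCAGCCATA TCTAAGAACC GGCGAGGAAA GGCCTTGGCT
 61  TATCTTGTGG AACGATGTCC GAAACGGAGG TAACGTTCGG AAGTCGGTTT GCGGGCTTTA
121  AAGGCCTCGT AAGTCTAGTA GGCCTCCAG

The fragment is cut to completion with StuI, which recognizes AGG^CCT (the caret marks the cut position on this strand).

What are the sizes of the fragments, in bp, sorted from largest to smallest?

StuI sites (AGGCCT) start at positions 50, 122, 140.
StuI cuts after base 3 of each site, so after positions 52, 124, 142.
Linear molecule, 3 cuts → 4 fragments:
  1–52 → 52 bp
  53–124 → 72 bp
  125–142 → 18 bp
  143–149 → 7 bp
Sorted largest to smallest: 72, 52, 18, 7 bp.

72, 52, 18, 7 bp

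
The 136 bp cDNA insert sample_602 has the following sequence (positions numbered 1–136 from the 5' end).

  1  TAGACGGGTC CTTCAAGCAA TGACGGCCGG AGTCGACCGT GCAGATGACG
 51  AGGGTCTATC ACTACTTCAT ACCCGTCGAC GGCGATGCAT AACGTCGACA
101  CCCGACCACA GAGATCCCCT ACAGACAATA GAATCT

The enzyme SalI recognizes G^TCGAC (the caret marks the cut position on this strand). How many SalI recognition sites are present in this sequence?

3

GTCGAC occurs starting at positions 32, 75, 94.
SalI cuts at 3 sites.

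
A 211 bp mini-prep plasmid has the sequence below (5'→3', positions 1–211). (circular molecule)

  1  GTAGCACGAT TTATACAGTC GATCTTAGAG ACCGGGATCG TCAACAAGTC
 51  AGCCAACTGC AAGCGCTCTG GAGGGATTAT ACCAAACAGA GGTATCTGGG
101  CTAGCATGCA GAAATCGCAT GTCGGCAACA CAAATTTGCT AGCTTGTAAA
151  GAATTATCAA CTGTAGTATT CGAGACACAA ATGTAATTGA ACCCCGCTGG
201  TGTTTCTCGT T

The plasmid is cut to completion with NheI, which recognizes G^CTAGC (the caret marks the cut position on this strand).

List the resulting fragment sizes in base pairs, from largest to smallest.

NheI sites (GCTAGC) start at positions 100, 138.
NheI cuts after the first base of each site, so after positions 100, 138.
Circular molecule, 2 cuts → 2 fragments:
  101–138 → 38 bp
  139–211 then 1–100 → 73 + 100 = 173 bp
Sorted largest to smallest: 173, 38 bp.

173, 38 bp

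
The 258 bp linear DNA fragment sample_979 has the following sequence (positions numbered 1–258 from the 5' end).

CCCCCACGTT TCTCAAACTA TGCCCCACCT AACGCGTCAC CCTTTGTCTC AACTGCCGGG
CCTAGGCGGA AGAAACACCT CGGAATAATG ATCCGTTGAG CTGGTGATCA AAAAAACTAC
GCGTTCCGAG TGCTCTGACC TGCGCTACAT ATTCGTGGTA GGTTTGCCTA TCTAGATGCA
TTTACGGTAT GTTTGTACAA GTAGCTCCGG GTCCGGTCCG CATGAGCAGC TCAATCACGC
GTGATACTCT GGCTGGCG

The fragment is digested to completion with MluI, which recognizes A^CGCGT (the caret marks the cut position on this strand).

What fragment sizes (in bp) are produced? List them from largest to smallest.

MluI sites (ACGCGT) start at positions 32, 119, 237.
MluI cuts after the first base of each site, so after positions 32, 119, 237.
Linear molecule, 3 cuts → 4 fragments:
  1–32 → 32 bp
  33–119 → 87 bp
  120–237 → 118 bp
  238–258 → 21 bp
Sorted largest to smallest: 118, 87, 32, 21 bp.

118, 87, 32, 21 bp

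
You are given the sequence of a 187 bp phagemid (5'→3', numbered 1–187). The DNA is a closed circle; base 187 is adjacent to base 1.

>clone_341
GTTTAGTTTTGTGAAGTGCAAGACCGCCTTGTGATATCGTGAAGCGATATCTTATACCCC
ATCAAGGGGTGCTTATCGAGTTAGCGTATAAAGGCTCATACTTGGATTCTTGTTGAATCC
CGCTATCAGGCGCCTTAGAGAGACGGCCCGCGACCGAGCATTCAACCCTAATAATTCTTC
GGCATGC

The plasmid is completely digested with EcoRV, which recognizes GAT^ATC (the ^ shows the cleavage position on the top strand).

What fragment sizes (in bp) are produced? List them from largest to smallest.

EcoRV sites (GATATC) start at positions 33, 46.
EcoRV cuts after base 3 of each site, so after positions 35, 48.
Circular molecule, 2 cuts → 2 fragments:
  36–48 → 13 bp
  49–187 then 1–35 → 139 + 35 = 174 bp
Sorted largest to smallest: 174, 13 bp.

174, 13 bp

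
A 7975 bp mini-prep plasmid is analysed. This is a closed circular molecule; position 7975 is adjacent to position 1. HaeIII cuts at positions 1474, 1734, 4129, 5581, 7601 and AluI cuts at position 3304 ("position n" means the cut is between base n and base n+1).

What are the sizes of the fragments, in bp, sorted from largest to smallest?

Combined cut positions (sorted): 1474, 1734, 3304, 4129, 5581, 7601.
Circular molecule, 6 cuts → 6 fragments:
  1734 − 1474 = 260 bp
  3304 − 1734 = 1570 bp
  4129 − 3304 = 825 bp
  5581 − 4129 = 1452 bp
  7601 − 5581 = 2020 bp
  wrap: 7975 − 7601 + 1474 = 1848 bp
Sorted largest to smallest: 2020, 1848, 1570, 1452, 825, 260 bp.

2020, 1848, 1570, 1452, 825, 260 bp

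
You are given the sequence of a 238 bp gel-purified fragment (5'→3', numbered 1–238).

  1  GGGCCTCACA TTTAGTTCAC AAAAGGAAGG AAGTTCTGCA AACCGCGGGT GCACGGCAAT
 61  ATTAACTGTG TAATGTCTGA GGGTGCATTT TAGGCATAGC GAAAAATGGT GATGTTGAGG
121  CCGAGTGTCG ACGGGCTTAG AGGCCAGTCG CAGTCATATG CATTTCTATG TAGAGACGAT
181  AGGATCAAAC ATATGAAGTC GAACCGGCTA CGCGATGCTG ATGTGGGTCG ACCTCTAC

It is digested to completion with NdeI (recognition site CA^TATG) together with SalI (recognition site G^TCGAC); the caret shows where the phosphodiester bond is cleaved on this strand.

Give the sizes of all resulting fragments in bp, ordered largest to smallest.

127, 36, 35, 29, 11 bp

NdeI sites (CATATG) start at positions 155, 190.
NdeI cuts after base 2 of each site, so after positions 156, 191.
SalI sites (GTCGAC) start at positions 127, 227.
SalI cuts after the first base of each site, so after positions 127, 227.
Combined cut positions: 127, 156, 191, 227.
Linear molecule, 4 cuts → 5 fragments:
  1–127 → 127 bp
  128–156 → 29 bp
  157–191 → 35 bp
  192–227 → 36 bp
  228–238 → 11 bp
Sorted largest to smallest: 127, 36, 35, 29, 11 bp.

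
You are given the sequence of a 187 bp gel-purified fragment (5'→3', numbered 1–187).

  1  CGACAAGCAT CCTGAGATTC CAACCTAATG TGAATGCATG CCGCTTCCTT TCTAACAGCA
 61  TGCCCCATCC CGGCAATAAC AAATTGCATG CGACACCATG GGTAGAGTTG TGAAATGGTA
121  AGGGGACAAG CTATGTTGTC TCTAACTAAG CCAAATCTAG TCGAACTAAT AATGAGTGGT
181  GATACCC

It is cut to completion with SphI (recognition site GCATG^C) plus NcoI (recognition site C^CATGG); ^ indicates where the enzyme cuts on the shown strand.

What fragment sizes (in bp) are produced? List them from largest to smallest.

91, 40, 28, 22, 6 bp

SphI sites (GCATGC) start at positions 36, 58, 86.
SphI cuts after base 5 of each site (before the last base), so after positions 40, 62, 90.
The NcoI site (CCATGG) starts at position 96.
NcoI cuts after the first base of each site, so after position 96.
Combined cut positions: 40, 62, 90, 96.
Linear molecule, 4 cuts → 5 fragments:
  1–40 → 40 bp
  41–62 → 22 bp
  63–90 → 28 bp
  91–96 → 6 bp
  97–187 → 91 bp
Sorted largest to smallest: 91, 40, 28, 22, 6 bp.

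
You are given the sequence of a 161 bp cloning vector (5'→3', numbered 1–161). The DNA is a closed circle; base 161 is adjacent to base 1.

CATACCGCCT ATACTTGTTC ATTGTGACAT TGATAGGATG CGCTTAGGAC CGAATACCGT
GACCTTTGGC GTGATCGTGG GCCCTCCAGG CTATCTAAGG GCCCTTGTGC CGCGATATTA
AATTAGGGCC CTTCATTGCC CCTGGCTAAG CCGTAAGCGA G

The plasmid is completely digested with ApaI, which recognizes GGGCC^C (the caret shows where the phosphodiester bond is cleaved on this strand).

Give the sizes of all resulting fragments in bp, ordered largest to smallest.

114, 27, 20 bp

ApaI sites (GGGCCC) start at positions 79, 99, 126.
ApaI cuts after base 5 of each site (before the last base), so after positions 83, 103, 130.
Circular molecule, 3 cuts → 3 fragments:
  84–103 → 20 bp
  104–130 → 27 bp
  131–161 then 1–83 → 31 + 83 = 114 bp
Sorted largest to smallest: 114, 27, 20 bp.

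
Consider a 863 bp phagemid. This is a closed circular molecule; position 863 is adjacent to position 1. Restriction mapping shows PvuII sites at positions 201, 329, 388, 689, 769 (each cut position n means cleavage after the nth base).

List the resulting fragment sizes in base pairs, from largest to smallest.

301, 295, 128, 80, 59 bp

Circular molecule, 5 cuts → 5 fragments:
  329 − 201 = 128 bp
  388 − 329 = 59 bp
  689 − 388 = 301 bp
  769 − 689 = 80 bp
  wrap: 863 − 769 + 201 = 295 bp
Sorted largest to smallest: 301, 295, 128, 80, 59 bp.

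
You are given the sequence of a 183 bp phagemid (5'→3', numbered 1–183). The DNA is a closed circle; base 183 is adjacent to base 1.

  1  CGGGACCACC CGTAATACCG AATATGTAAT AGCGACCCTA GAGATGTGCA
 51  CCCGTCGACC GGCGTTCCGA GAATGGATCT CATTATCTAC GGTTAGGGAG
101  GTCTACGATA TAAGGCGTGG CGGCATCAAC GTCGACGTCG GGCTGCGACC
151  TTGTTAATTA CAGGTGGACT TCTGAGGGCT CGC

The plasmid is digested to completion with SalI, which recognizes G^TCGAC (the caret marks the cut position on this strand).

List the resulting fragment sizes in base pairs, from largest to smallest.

SalI sites (GTCGAC) start at positions 54, 131.
SalI cuts after the first base of each site, so after positions 54, 131.
Circular molecule, 2 cuts → 2 fragments:
  55–131 → 77 bp
  132–183 then 1–54 → 52 + 54 = 106 bp
Sorted largest to smallest: 106, 77 bp.

106, 77 bp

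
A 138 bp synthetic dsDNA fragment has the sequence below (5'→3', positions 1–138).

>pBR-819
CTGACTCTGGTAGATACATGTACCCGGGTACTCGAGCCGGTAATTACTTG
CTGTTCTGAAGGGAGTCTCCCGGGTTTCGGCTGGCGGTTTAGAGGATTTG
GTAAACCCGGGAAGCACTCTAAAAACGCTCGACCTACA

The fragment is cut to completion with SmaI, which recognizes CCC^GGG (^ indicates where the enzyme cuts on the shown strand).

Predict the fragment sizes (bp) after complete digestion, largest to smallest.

46, 37, 30, 25 bp

SmaI sites (CCCGGG) start at positions 23, 69, 106.
SmaI cuts after base 3 of each site, so after positions 25, 71, 108.
Linear molecule, 3 cuts → 4 fragments:
  1–25 → 25 bp
  26–71 → 46 bp
  72–108 → 37 bp
  109–138 → 30 bp
Sorted largest to smallest: 46, 37, 30, 25 bp.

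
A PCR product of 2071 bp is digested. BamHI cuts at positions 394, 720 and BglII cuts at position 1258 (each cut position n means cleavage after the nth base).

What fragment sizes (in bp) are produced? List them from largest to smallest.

Combined cut positions (sorted): 394, 720, 1258.
Linear molecule, 3 cuts → 4 fragments:
  394 − 0 = 394 bp
  720 − 394 = 326 bp
  1258 − 720 = 538 bp
  2071 − 1258 = 813 bp
Sorted largest to smallest: 813, 538, 394, 326 bp.

813, 538, 394, 326 bp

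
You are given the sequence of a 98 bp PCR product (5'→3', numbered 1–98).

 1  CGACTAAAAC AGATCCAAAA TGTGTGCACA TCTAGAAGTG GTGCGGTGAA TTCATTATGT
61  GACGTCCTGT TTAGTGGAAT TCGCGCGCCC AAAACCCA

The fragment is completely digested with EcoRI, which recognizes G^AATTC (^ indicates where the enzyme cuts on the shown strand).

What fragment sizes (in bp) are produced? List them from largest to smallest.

EcoRI sites (GAATTC) start at positions 48, 77.
EcoRI cuts after the first base of each site, so after positions 48, 77.
Linear molecule, 2 cuts → 3 fragments:
  1–48 → 48 bp
  49–77 → 29 bp
  78–98 → 21 bp
Sorted largest to smallest: 48, 29, 21 bp.

48, 29, 21 bp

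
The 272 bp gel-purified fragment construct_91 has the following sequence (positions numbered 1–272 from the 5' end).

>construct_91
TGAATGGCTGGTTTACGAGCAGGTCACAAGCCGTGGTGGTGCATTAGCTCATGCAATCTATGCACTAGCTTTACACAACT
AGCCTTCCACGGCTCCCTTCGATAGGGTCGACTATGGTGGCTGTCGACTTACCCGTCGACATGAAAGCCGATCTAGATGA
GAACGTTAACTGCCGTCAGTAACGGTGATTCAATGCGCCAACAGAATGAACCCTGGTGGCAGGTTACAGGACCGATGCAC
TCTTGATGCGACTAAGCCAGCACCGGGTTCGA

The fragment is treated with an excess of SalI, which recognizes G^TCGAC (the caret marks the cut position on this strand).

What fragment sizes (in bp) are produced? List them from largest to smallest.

SalI sites (GTCGAC) start at positions 107, 123, 135.
SalI cuts after the first base of each site, so after positions 107, 123, 135.
Linear molecule, 3 cuts → 4 fragments:
  1–107 → 107 bp
  108–123 → 16 bp
  124–135 → 12 bp
  136–272 → 137 bp
Sorted largest to smallest: 137, 107, 16, 12 bp.

137, 107, 16, 12 bp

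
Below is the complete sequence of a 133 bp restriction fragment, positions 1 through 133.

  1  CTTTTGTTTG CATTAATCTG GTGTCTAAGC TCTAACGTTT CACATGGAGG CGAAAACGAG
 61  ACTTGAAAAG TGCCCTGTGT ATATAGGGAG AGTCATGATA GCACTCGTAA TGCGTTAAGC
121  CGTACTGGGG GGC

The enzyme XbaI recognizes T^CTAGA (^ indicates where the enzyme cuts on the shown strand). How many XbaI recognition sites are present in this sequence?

0

No occurrence of TCTAGA is present in the sequence.
XbaI does not cut: 0 sites.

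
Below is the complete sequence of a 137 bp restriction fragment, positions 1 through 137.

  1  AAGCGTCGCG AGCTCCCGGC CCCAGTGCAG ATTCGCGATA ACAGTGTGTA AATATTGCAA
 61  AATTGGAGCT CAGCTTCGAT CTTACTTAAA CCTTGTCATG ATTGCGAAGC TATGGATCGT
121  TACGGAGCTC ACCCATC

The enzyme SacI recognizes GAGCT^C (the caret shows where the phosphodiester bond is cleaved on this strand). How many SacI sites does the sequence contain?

3

GAGCTC occurs starting at positions 10, 66, 125.
SacI cuts at 3 sites.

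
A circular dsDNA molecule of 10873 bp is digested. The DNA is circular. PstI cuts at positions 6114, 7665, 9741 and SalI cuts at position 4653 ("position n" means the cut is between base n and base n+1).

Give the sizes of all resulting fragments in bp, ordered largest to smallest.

Combined cut positions (sorted): 4653, 6114, 7665, 9741.
Circular molecule, 4 cuts → 4 fragments:
  6114 − 4653 = 1461 bp
  7665 − 6114 = 1551 bp
  9741 − 7665 = 2076 bp
  wrap: 10873 − 9741 + 4653 = 5785 bp
Sorted largest to smallest: 5785, 2076, 1551, 1461 bp.

5785, 2076, 1551, 1461 bp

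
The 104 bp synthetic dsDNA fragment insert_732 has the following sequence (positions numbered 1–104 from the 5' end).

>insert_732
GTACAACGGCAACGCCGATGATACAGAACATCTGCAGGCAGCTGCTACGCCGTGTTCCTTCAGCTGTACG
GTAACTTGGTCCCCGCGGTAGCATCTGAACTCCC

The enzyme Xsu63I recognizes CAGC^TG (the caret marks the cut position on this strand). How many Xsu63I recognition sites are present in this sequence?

CAGCTG occurs starting at positions 39, 61.
Xsu63I cuts at 2 sites.

2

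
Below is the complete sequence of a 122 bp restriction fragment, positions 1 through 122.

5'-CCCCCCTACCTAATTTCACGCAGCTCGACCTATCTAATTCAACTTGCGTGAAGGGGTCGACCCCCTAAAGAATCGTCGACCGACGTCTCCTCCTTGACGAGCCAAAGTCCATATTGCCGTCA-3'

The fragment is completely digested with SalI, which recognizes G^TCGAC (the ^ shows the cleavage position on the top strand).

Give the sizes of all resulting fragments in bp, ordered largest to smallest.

SalI sites (GTCGAC) start at positions 56, 75.
SalI cuts after the first base of each site, so after positions 56, 75.
Linear molecule, 2 cuts → 3 fragments:
  1–56 → 56 bp
  57–75 → 19 bp
  76–122 → 47 bp
Sorted largest to smallest: 56, 47, 19 bp.

56, 47, 19 bp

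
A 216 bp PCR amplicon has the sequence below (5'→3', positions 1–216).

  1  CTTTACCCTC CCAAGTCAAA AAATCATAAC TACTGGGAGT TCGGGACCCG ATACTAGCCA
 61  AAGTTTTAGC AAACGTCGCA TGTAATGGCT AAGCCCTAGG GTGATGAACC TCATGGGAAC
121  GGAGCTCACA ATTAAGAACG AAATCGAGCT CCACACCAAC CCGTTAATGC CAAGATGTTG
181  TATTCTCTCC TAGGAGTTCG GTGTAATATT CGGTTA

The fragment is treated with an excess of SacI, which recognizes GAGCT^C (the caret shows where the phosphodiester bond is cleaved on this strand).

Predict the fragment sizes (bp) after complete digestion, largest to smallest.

126, 66, 24 bp

SacI sites (GAGCTC) start at positions 122, 146.
SacI cuts after base 5 of each site (before the last base), so after positions 126, 150.
Linear molecule, 2 cuts → 3 fragments:
  1–126 → 126 bp
  127–150 → 24 bp
  151–216 → 66 bp
Sorted largest to smallest: 126, 66, 24 bp.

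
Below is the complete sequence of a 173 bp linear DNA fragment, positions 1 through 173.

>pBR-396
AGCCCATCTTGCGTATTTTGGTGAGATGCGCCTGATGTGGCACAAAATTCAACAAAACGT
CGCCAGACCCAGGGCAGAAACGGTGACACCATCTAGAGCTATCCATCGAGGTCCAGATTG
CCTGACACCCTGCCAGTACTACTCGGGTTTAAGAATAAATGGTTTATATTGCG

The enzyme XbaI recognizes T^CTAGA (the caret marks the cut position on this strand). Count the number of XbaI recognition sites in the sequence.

1

TCTAGA occurs starting at position 92.
XbaI cuts at 1 site.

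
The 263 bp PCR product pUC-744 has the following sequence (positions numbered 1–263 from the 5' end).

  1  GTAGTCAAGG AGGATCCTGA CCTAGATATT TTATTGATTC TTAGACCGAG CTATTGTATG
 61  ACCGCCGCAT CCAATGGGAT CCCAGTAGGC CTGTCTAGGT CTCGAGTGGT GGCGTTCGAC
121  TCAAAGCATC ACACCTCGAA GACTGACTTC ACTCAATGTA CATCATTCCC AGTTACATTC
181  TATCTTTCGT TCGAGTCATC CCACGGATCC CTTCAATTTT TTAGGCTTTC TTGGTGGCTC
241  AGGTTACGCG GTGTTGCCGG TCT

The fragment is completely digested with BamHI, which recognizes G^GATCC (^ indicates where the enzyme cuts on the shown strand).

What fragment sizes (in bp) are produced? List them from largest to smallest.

BamHI sites (GGATCC) start at positions 12, 77, 205.
BamHI cuts after the first base of each site, so after positions 12, 77, 205.
Linear molecule, 3 cuts → 4 fragments:
  1–12 → 12 bp
  13–77 → 65 bp
  78–205 → 128 bp
  206–263 → 58 bp
Sorted largest to smallest: 128, 65, 58, 12 bp.

128, 65, 58, 12 bp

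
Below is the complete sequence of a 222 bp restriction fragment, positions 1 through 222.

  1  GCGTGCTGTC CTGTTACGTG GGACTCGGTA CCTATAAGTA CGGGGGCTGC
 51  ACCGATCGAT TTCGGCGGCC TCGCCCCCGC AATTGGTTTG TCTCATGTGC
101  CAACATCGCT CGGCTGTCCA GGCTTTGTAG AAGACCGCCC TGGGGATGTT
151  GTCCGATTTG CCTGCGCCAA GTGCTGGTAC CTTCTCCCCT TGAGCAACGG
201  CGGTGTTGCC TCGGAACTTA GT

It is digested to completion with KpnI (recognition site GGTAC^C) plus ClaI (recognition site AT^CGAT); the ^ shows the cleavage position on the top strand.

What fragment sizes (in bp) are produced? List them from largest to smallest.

124, 42, 31, 25 bp

KpnI sites (GGTACC) start at positions 27, 176.
KpnI cuts after base 5 of each site (before the last base), so after positions 31, 180.
The ClaI site (ATCGAT) starts at position 55.
ClaI cuts after base 2 of each site, so after position 56.
Combined cut positions: 31, 56, 180.
Linear molecule, 3 cuts → 4 fragments:
  1–31 → 31 bp
  32–56 → 25 bp
  57–180 → 124 bp
  181–222 → 42 bp
Sorted largest to smallest: 124, 42, 31, 25 bp.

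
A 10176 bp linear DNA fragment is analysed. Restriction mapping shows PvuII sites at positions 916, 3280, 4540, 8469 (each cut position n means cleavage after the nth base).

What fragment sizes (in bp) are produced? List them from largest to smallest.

Linear molecule, 4 cuts → 5 fragments:
  916 − 0 = 916 bp
  3280 − 916 = 2364 bp
  4540 − 3280 = 1260 bp
  8469 − 4540 = 3929 bp
  10176 − 8469 = 1707 bp
Sorted largest to smallest: 3929, 2364, 1707, 1260, 916 bp.

3929, 2364, 1707, 1260, 916 bp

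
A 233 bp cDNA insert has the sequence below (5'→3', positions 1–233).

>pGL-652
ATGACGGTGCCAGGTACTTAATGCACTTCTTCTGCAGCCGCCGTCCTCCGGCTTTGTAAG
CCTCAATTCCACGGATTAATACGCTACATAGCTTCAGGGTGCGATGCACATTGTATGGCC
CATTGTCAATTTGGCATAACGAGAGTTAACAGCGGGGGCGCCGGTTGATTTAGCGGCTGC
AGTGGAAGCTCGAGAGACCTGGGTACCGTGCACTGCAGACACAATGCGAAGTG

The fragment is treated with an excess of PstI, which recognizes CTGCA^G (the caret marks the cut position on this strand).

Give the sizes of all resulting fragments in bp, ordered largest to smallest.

145, 36, 36, 16 bp

PstI sites (CTGCAG) start at positions 32, 177, 213.
PstI cuts after base 5 of each site (before the last base), so after positions 36, 181, 217.
Linear molecule, 3 cuts → 4 fragments:
  1–36 → 36 bp
  37–181 → 145 bp
  182–217 → 36 bp
  218–233 → 16 bp
Sorted largest to smallest: 145, 36, 36, 16 bp.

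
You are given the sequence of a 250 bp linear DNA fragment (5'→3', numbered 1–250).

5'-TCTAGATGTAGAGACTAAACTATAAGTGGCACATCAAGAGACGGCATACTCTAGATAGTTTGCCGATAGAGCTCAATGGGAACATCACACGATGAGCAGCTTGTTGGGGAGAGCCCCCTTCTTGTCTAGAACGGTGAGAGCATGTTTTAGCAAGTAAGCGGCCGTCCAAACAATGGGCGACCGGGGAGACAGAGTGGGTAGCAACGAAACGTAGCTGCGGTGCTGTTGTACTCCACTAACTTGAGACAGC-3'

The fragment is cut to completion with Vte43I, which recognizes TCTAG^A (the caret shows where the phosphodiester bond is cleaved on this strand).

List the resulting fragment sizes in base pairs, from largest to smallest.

Vte43I sites (TCTAGA) start at positions 1, 50, 125.
Vte43I cuts after base 5 of each site (before the last base), so after positions 5, 54, 129.
Linear molecule, 3 cuts → 4 fragments:
  1–5 → 5 bp
  6–54 → 49 bp
  55–129 → 75 bp
  130–250 → 121 bp
Sorted largest to smallest: 121, 75, 49, 5 bp.

121, 75, 49, 5 bp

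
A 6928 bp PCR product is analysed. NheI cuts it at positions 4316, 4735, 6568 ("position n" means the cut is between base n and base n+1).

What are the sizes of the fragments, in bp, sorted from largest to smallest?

Linear molecule, 3 cuts → 4 fragments:
  4316 − 0 = 4316 bp
  4735 − 4316 = 419 bp
  6568 − 4735 = 1833 bp
  6928 − 6568 = 360 bp
Sorted largest to smallest: 4316, 1833, 419, 360 bp.

4316, 1833, 419, 360 bp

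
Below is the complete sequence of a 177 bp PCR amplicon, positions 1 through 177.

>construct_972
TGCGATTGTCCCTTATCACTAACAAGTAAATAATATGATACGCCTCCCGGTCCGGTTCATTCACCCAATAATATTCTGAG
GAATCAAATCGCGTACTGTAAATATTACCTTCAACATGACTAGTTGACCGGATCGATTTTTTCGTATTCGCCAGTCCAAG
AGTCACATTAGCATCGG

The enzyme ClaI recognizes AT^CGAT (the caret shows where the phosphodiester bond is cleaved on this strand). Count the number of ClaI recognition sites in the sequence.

1

ATCGAT occurs starting at position 132.
ClaI cuts at 1 site.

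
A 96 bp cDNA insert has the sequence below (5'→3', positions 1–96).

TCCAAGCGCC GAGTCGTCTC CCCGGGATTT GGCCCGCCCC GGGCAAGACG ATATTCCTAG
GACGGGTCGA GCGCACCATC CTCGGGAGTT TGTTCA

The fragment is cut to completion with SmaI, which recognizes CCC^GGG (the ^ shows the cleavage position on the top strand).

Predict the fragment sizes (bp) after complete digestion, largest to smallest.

56, 23, 17 bp

SmaI sites (CCCGGG) start at positions 21, 38.
SmaI cuts after base 3 of each site, so after positions 23, 40.
Linear molecule, 2 cuts → 3 fragments:
  1–23 → 23 bp
  24–40 → 17 bp
  41–96 → 56 bp
Sorted largest to smallest: 56, 23, 17 bp.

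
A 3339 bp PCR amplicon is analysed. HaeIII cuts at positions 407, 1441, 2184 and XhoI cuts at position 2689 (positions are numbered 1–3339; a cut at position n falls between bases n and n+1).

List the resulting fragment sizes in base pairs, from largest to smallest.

1034, 743, 650, 505, 407 bp

Combined cut positions (sorted): 407, 1441, 2184, 2689.
Linear molecule, 4 cuts → 5 fragments:
  407 − 0 = 407 bp
  1441 − 407 = 1034 bp
  2184 − 1441 = 743 bp
  2689 − 2184 = 505 bp
  3339 − 2689 = 650 bp
Sorted largest to smallest: 1034, 743, 650, 505, 407 bp.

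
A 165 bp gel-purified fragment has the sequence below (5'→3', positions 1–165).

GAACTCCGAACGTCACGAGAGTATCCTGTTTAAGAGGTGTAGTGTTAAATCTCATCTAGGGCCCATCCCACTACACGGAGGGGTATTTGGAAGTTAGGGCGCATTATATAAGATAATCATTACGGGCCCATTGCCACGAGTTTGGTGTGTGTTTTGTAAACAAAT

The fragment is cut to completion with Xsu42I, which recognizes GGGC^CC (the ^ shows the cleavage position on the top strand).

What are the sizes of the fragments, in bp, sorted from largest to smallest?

65, 62, 38 bp

Xsu42I sites (GGGCCC) start at positions 59, 124.
Xsu42I cuts after base 4 of each site, so after positions 62, 127.
Linear molecule, 2 cuts → 3 fragments:
  1–62 → 62 bp
  63–127 → 65 bp
  128–165 → 38 bp
Sorted largest to smallest: 65, 62, 38 bp.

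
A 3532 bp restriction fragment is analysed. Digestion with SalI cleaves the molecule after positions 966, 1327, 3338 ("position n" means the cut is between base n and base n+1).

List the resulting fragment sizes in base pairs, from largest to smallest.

Linear molecule, 3 cuts → 4 fragments:
  966 − 0 = 966 bp
  1327 − 966 = 361 bp
  3338 − 1327 = 2011 bp
  3532 − 3338 = 194 bp
Sorted largest to smallest: 2011, 966, 361, 194 bp.

2011, 966, 361, 194 bp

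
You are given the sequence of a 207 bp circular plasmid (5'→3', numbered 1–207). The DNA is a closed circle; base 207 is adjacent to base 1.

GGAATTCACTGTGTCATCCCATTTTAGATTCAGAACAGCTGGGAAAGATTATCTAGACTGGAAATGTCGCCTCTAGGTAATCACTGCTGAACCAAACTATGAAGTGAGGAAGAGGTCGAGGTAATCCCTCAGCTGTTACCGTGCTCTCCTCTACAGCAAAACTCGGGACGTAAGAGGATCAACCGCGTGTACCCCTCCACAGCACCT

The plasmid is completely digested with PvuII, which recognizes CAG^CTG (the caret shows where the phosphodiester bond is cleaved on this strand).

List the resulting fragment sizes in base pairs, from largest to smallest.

PvuII sites (CAGCTG) start at positions 36, 130.
PvuII cuts after base 3 of each site, so after positions 38, 132.
Circular molecule, 2 cuts → 2 fragments:
  39–132 → 94 bp
  133–207 then 1–38 → 75 + 38 = 113 bp
Sorted largest to smallest: 113, 94 bp.

113, 94 bp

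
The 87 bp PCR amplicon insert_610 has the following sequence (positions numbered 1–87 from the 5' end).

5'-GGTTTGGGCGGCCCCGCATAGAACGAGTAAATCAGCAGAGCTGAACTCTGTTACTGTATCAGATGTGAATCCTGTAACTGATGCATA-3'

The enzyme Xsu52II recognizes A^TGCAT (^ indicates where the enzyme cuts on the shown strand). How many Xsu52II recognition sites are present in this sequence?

ATGCAT occurs starting at position 81.
Xsu52II cuts at 1 site.

1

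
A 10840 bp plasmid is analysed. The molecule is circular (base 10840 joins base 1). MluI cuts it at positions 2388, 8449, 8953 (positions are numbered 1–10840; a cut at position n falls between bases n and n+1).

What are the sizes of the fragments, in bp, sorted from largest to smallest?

Circular molecule, 3 cuts → 3 fragments:
  8449 − 2388 = 6061 bp
  8953 − 8449 = 504 bp
  wrap: 10840 − 8953 + 2388 = 4275 bp
Sorted largest to smallest: 6061, 4275, 504 bp.

6061, 4275, 504 bp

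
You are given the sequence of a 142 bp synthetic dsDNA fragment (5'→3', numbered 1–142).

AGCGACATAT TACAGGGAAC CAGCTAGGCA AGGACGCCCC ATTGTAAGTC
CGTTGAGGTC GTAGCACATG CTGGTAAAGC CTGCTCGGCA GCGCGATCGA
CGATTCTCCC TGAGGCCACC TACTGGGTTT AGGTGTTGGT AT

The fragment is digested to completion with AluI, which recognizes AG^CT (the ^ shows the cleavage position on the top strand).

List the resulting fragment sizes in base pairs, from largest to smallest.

The AluI site (AGCT) starts at position 22.
AluI cuts after base 2 of each site, so after position 23.
Linear molecule, 1 cut → 2 fragments:
  1–23 → 23 bp
  24–142 → 119 bp
Sorted largest to smallest: 119, 23 bp.

119, 23 bp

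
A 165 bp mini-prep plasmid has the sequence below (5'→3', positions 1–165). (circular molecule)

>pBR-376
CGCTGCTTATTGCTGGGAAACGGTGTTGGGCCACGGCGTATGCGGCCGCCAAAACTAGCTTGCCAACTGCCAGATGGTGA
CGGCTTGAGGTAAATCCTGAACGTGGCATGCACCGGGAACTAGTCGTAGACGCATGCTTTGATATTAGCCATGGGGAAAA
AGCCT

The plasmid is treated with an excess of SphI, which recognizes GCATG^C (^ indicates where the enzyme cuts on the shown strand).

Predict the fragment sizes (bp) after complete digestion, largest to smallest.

SphI sites (GCATGC) start at positions 106, 132.
SphI cuts after base 5 of each site (before the last base), so after positions 110, 136.
Circular molecule, 2 cuts → 2 fragments:
  111–136 → 26 bp
  137–165 then 1–110 → 29 + 110 = 139 bp
Sorted largest to smallest: 139, 26 bp.

139, 26 bp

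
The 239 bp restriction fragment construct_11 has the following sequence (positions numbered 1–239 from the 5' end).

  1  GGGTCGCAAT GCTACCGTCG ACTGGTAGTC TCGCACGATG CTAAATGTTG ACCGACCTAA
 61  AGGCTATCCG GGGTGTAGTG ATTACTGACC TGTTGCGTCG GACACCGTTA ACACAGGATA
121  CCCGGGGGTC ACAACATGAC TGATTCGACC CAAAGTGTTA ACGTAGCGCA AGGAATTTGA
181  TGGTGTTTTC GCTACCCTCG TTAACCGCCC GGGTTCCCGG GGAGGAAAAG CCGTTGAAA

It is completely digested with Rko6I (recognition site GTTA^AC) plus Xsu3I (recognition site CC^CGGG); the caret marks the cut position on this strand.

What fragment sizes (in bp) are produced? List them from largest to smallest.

Rko6I sites (GTTAAC) start at positions 107, 157, 200.
Rko6I cuts after base 4 of each site, so after positions 110, 160, 203.
Xsu3I sites (CCCGGG) start at positions 121, 208, 216.
Xsu3I cuts after base 2 of each site, so after positions 122, 209, 217.
Combined cut positions: 110, 122, 160, 203, 209, 217.
Linear molecule, 6 cuts → 7 fragments:
  1–110 → 110 bp
  111–122 → 12 bp
  123–160 → 38 bp
  161–203 → 43 bp
  204–209 → 6 bp
  210–217 → 8 bp
  218–239 → 22 bp
Sorted largest to smallest: 110, 43, 38, 22, 12, 8, 6 bp.

110, 43, 38, 22, 12, 8, 6 bp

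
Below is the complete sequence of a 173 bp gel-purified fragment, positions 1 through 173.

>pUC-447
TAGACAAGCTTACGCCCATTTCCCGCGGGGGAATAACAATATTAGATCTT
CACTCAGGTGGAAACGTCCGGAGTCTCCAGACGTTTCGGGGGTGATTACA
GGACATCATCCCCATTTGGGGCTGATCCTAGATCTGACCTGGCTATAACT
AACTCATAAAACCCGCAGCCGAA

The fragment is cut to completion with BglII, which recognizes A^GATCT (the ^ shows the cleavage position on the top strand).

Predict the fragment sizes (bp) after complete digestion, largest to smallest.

BglII sites (AGATCT) start at positions 44, 130.
BglII cuts after the first base of each site, so after positions 44, 130.
Linear molecule, 2 cuts → 3 fragments:
  1–44 → 44 bp
  45–130 → 86 bp
  131–173 → 43 bp
Sorted largest to smallest: 86, 44, 43 bp.

86, 44, 43 bp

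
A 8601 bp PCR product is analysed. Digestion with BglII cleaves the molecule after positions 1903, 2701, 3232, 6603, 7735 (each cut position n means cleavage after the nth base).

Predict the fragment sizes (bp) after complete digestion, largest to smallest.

Linear molecule, 5 cuts → 6 fragments:
  1903 − 0 = 1903 bp
  2701 − 1903 = 798 bp
  3232 − 2701 = 531 bp
  6603 − 3232 = 3371 bp
  7735 − 6603 = 1132 bp
  8601 − 7735 = 866 bp
Sorted largest to smallest: 3371, 1903, 1132, 866, 798, 531 bp.

3371, 1903, 1132, 866, 798, 531 bp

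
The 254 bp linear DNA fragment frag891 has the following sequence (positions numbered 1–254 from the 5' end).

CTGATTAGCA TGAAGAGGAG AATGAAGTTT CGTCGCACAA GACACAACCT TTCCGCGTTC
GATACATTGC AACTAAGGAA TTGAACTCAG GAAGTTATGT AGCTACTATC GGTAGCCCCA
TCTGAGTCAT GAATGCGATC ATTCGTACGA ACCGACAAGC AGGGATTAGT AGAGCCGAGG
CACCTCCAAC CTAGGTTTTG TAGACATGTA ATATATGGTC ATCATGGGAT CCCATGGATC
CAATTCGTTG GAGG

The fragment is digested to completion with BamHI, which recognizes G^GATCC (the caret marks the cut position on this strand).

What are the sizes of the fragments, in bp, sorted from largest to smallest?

BamHI sites (GGATCC) start at positions 227, 236.
BamHI cuts after the first base of each site, so after positions 227, 236.
Linear molecule, 2 cuts → 3 fragments:
  1–227 → 227 bp
  228–236 → 9 bp
  237–254 → 18 bp
Sorted largest to smallest: 227, 18, 9 bp.

227, 18, 9 bp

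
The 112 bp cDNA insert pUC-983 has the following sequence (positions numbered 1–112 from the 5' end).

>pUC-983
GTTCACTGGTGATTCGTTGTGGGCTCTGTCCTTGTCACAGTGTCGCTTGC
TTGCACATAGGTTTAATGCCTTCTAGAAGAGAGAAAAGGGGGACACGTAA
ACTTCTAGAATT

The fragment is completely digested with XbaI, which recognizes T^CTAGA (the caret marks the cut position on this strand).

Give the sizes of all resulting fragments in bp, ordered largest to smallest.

XbaI sites (TCTAGA) start at positions 72, 104.
XbaI cuts after the first base of each site, so after positions 72, 104.
Linear molecule, 2 cuts → 3 fragments:
  1–72 → 72 bp
  73–104 → 32 bp
  105–112 → 8 bp
Sorted largest to smallest: 72, 32, 8 bp.

72, 32, 8 bp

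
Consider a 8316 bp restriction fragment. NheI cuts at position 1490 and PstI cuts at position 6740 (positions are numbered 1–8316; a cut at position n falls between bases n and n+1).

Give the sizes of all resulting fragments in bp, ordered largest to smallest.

5250, 1576, 1490 bp

Combined cut positions (sorted): 1490, 6740.
Linear molecule, 2 cuts → 3 fragments:
  1490 − 0 = 1490 bp
  6740 − 1490 = 5250 bp
  8316 − 6740 = 1576 bp
Sorted largest to smallest: 5250, 1576, 1490 bp.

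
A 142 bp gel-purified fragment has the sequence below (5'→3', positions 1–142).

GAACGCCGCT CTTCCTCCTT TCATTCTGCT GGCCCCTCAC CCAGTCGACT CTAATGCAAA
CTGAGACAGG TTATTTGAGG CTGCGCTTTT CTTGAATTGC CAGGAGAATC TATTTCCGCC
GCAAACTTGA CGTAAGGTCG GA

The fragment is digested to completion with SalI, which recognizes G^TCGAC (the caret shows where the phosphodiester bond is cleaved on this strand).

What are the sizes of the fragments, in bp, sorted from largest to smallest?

The SalI site (GTCGAC) starts at position 44.
SalI cuts after the first base of each site, so after position 44.
Linear molecule, 1 cut → 2 fragments:
  1–44 → 44 bp
  45–142 → 98 bp
Sorted largest to smallest: 98, 44 bp.

98, 44 bp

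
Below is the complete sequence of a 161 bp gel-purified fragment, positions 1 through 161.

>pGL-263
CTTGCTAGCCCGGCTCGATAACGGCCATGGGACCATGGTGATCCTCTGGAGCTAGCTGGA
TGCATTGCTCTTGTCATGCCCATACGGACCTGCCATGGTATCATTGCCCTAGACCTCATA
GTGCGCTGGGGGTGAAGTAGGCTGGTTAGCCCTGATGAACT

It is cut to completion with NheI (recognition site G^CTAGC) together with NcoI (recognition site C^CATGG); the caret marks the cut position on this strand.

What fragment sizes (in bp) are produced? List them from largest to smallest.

NheI sites (GCTAGC) start at positions 4, 51.
NheI cuts after the first base of each site, so after positions 4, 51.
NcoI sites (CCATGG) start at positions 25, 33, 93.
NcoI cuts after the first base of each site, so after positions 25, 33, 93.
Combined cut positions: 4, 25, 33, 51, 93.
Linear molecule, 5 cuts → 6 fragments:
  1–4 → 4 bp
  5–25 → 21 bp
  26–33 → 8 bp
  34–51 → 18 bp
  52–93 → 42 bp
  94–161 → 68 bp
Sorted largest to smallest: 68, 42, 21, 18, 8, 4 bp.

68, 42, 21, 18, 8, 4 bp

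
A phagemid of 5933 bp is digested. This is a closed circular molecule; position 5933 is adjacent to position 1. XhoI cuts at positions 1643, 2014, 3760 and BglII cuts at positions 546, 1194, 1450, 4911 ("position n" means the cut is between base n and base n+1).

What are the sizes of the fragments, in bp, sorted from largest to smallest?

Combined cut positions (sorted): 546, 1194, 1450, 1643, 2014, 3760, 4911.
Circular molecule, 7 cuts → 7 fragments:
  1194 − 546 = 648 bp
  1450 − 1194 = 256 bp
  1643 − 1450 = 193 bp
  2014 − 1643 = 371 bp
  3760 − 2014 = 1746 bp
  4911 − 3760 = 1151 bp
  wrap: 5933 − 4911 + 546 = 1568 bp
Sorted largest to smallest: 1746, 1568, 1151, 648, 371, 256, 193 bp.

1746, 1568, 1151, 648, 371, 256, 193 bp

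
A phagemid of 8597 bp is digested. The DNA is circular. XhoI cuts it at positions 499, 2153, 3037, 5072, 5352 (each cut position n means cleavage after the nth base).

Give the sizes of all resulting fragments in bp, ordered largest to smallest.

3744, 2035, 1654, 884, 280 bp

Circular molecule, 5 cuts → 5 fragments:
  2153 − 499 = 1654 bp
  3037 − 2153 = 884 bp
  5072 − 3037 = 2035 bp
  5352 − 5072 = 280 bp
  wrap: 8597 − 5352 + 499 = 3744 bp
Sorted largest to smallest: 3744, 2035, 1654, 884, 280 bp.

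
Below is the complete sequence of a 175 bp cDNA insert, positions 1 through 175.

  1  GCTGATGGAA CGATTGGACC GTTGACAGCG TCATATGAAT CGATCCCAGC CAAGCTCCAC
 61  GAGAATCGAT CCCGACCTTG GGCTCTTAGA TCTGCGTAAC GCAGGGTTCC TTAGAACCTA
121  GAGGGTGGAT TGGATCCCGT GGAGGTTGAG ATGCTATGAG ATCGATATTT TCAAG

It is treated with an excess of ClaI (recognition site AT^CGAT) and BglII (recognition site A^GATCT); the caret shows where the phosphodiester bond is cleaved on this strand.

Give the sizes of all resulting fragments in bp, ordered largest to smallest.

74, 40, 26, 22, 13 bp

ClaI sites (ATCGAT) start at positions 39, 65, 161.
ClaI cuts after base 2 of each site, so after positions 40, 66, 162.
The BglII site (AGATCT) starts at position 88.
BglII cuts after the first base of each site, so after position 88.
Combined cut positions: 40, 66, 88, 162.
Linear molecule, 4 cuts → 5 fragments:
  1–40 → 40 bp
  41–66 → 26 bp
  67–88 → 22 bp
  89–162 → 74 bp
  163–175 → 13 bp
Sorted largest to smallest: 74, 40, 26, 22, 13 bp.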